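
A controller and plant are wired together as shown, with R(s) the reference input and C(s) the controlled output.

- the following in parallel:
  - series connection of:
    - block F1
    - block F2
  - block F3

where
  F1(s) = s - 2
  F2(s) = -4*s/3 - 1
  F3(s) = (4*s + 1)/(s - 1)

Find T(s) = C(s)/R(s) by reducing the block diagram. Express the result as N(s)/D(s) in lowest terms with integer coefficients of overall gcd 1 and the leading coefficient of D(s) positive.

Step 1: cascade F1, F2 = -4*s^2/3 + 5*s/3 + 2
Step 2: add (F1*F2), F3 (parallel) - this is the overall T(s), already in the required normalized form

Therefore the answer is (-4*s^3 + 9*s^2 + 13*s - 3)/(3*s - 3).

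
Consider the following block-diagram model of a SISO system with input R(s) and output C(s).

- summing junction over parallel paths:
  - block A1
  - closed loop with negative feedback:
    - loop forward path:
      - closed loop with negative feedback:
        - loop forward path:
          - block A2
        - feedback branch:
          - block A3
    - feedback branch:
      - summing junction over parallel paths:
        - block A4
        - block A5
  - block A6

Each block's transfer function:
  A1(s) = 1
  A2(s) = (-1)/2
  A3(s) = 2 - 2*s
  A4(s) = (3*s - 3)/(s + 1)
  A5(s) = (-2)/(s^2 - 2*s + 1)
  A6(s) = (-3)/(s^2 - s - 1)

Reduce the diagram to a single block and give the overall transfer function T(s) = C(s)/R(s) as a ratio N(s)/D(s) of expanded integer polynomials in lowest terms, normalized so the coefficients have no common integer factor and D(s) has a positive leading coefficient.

The answer is (2*s^6 - 8*s^5 + 6*s^4 + 9*s^3 - 21*s^2 + 15*s - 19)/(2*s^6 - 7*s^5 + 10*s^4 - 7*s^3 + 3*s^2 - 5).

Reasoning:
(1) apply the feedback formula to A2, A3, giving (-1)/(2*s)
(2) parallel reduction of A4, A5, giving (3*s^3 - 9*s^2 + 7*s - 5)/(s^3 - s^2 - s + 1)
(3) reduce the feedback loop with forward [A2/(1+A2*A3)] and return (A4+A5), giving (-s^3 + s^2 + s - 1)/(2*s^4 - 5*s^3 + 7*s^2 - 5*s + 5)
(4) reduce the parallel group A1, [[A2/(1+A2*A3)]/(1+[A2/(1+A2*A3)]*(A4+A5))], A6; the result is T(s) itself (integer coefficients, no common factor, positive leading denominator coefficient)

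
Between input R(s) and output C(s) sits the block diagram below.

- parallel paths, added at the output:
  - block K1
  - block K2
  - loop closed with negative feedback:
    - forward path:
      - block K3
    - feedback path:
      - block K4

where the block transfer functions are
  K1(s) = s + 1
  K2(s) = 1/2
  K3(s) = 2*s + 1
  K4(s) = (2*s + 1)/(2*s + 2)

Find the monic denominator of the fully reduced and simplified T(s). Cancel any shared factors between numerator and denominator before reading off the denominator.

The answer is s^2 + 3*s/2 + 3/4.

Reasoning:
Step 1 - apply the feedback formula to K3, K4 gives (4*s^2 + 6*s + 2)/(4*s^2 + 6*s + 3)
Step 2 - combine K1, K2, [K3/(1+K3*K4)] in parallel gives (8*s^3 + 32*s^2 + 36*s + 13)/(8*s^2 + 12*s + 6)
T(s) is the step-2 result (common factors already cancelled). Leading coefficient of the denominator: 8. Divide through by 8 for the monic polynomial.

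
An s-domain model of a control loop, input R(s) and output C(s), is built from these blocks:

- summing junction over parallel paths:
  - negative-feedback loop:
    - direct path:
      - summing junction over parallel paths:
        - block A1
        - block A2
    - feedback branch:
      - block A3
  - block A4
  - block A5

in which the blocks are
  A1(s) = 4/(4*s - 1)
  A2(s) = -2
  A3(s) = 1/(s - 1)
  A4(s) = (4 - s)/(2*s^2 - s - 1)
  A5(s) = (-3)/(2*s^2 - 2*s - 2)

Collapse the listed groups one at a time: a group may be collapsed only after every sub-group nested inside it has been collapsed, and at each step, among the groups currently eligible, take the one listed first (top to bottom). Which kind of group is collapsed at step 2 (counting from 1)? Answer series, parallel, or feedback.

Step 1: parallel reduction of A1, A2
Step 2: close the feedback loop around (A1+A2), A3
Step 3: reduce the parallel group [(A1+A2)/(1+(A1+A2)*A3)], A4, A5
Step 2: feedback.

Therefore the answer is feedback.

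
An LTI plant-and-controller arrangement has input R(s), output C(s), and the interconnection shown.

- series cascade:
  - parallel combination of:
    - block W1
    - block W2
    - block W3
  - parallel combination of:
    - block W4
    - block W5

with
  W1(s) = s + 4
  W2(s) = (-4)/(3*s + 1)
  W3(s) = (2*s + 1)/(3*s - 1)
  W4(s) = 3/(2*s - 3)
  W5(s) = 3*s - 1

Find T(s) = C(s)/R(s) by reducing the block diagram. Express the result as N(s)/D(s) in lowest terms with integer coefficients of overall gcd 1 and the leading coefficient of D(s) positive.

The answer is (54*s^5 + 153*s^4 - 456*s^3 + 346*s^2 - 59*s + 6)/(18*s^3 - 27*s^2 - 2*s + 3).

Reasoning:
[1] reduce the parallel group W1, W2, W3, giving (9*s^3 + 42*s^2 - 8*s + 1)/(9*s^2 - 1)
[2] combine W4, W5 in parallel, giving (6*s^2 - 11*s + 6)/(2*s - 3)
[3] multiply (W1+W2+W3), (W4+W5) (series): this yields T(s), and no further normalization is needed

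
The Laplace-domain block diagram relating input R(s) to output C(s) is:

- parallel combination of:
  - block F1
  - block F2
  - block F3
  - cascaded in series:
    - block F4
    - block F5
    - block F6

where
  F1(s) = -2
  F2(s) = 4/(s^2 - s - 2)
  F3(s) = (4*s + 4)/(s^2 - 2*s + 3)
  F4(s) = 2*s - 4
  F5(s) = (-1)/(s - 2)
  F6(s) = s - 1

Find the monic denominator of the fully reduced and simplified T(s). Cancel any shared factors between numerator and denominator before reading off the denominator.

[1] multiply F4, F5, F6 (series) = 2 - 2*s
[2] add F1, F2, F3, (F4*F5*F6) (parallel) = (-2*s^5 + 6*s^4 - 2*s^3 + 2*s^2 - 8*s + 4)/(s^4 - 3*s^3 + 3*s^2 + s - 6)
That last expression is T(s), already simplified, and its denominator is already monic.

Therefore the answer is s^4 - 3*s^3 + 3*s^2 + s - 6.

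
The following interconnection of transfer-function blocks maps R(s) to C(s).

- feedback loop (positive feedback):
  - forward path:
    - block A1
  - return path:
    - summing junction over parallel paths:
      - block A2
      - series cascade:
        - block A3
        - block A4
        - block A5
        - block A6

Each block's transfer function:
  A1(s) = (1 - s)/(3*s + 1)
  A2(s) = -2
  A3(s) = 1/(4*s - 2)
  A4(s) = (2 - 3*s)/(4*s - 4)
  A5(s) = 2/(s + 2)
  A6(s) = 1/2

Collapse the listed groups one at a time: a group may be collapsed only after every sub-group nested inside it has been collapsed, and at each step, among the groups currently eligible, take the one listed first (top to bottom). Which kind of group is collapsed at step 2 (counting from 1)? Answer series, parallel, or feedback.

1. reduce the series chain A3, A4, A5, A6
2. combine A2, (A3*A4*A5*A6) in parallel
3. feedback reduction of A1, (A2+(A3*A4*A5*A6))
So the answer for step 2 is parallel.

Answer: parallel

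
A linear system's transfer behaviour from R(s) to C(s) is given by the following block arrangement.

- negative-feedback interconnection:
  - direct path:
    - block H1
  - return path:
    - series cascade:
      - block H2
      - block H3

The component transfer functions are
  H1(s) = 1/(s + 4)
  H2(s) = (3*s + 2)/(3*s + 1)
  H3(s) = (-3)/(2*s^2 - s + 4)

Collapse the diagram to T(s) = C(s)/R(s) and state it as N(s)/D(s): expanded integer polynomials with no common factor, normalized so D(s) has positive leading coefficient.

(1) series reduction of H2, H3 -> (-9*s - 6)/(6*s^3 - s^2 + 11*s + 4)
(2) collapse the loop (H1 forward, (H2*H3) return); the result is T(s) itself (integer coefficients, no common factor, positive leading denominator coefficient)

Therefore the answer is (6*s^3 - s^2 + 11*s + 4)/(6*s^4 + 23*s^3 + 7*s^2 + 39*s + 10).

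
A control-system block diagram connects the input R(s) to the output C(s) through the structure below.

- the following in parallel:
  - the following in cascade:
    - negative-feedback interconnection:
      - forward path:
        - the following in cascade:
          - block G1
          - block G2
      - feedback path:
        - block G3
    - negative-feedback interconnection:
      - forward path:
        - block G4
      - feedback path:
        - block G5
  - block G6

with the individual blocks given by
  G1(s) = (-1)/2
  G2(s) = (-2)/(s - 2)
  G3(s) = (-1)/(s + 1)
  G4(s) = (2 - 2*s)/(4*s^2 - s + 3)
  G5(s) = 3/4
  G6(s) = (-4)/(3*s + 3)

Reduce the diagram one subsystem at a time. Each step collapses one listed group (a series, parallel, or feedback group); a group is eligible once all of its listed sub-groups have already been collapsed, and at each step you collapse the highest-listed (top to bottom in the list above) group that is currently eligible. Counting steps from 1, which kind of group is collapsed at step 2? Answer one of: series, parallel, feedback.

Step 1 - multiply G1, G2 (series)
Step 2 - apply the feedback formula to (G1*G2), G3
Step 3 - collapse the loop (G4 forward, G5 return)
Step 4 - reduce the series chain [(G1*G2)/(1+(G1*G2)*G3)], [G4/(1+G4*G5)]
Step 5 - combine ([(G1*G2)/(1+(G1*G2)*G3)]*[G4/(1+G4*G5)]), G6 in parallel
The group at step 2 is a feedback group.

Answer: feedback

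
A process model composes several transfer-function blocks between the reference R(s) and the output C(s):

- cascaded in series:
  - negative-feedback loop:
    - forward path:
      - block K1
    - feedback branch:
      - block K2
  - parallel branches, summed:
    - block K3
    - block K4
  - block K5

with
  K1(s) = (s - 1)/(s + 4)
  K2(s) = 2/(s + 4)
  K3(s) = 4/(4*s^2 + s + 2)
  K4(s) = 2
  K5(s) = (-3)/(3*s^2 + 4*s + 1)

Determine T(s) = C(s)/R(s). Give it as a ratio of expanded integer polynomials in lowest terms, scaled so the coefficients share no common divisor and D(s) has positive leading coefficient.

Step 1: close the feedback loop around K1, K2, giving (s^2 + 3*s - 4)/(s^2 + 10*s + 14)
Step 2: sum the parallel branches K3, K4, giving (8*s^2 + 2*s + 8)/(4*s^2 + s + 2)
Step 3: multiply [K1/(1+K1*K2)], (K3+K4), K5 (series), giving the overall T(s)

Final answer: (-24*s^4 - 78*s^3 + 54*s^2 - 48*s + 96)/(12*s^6 + 139*s^5 + 372*s^4 + 415*s^3 + 288*s^2 + 146*s + 28)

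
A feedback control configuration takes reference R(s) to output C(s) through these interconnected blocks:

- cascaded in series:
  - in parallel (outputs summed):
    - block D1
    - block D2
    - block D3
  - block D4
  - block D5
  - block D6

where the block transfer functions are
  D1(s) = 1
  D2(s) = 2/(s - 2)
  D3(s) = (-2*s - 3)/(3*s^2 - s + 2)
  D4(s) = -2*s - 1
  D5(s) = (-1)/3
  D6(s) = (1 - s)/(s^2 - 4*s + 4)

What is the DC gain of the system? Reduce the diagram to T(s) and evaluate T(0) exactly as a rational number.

The answer is -1/8.

Reasoning:
(1) reduce the parallel group D1, D2, D3, giving (3*s^3 - 3*s^2 + 3*s + 6)/(3*s^3 - 7*s^2 + 4*s - 4)
(2) reduce the series chain (D1+D2+D3), D4, D5, D6, giving (-2*s^5 + 3*s^4 - 2*s^3 - 4*s^2 + 3*s + 2)/(3*s^5 - 19*s^4 + 44*s^3 - 48*s^2 + 32*s - 16)
That last expression is T(s); at s = 0 only the constant terms survive, so T(0) = 2/(-16) = -1/8.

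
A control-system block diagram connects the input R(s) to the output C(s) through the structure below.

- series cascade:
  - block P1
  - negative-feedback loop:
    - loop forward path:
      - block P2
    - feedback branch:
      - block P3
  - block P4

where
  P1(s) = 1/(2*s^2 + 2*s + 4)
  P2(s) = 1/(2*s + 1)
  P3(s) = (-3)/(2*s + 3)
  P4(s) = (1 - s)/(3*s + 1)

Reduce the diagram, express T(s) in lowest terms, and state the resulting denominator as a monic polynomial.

Answer: s^5 + 10*s^4/3 + 5*s^3 + 16*s^2/3 + 4*s/3

Working:
1. collapse the loop (P2 forward, P3 return) gives (2*s + 3)/(4*s^2 + 8*s)
2. cascade P1, [P2/(1+P2*P3)], P4 gives (-2*s^2 - s + 3)/(24*s^5 + 80*s^4 + 120*s^3 + 128*s^2 + 32*s)
That last expression is T(s), already simplified. Scaling its denominator by 1/24 (the reciprocal of the leading coefficient) yields the monic denominator.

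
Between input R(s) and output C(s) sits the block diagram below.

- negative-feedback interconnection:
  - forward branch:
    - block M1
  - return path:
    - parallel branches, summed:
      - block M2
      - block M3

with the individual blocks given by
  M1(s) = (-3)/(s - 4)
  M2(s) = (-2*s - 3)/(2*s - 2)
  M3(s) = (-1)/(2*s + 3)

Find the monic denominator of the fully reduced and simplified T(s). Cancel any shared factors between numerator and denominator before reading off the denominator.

1. parallel reduction of M2, M3 = (-4*s^2 - 14*s - 7)/(4*s^2 + 2*s - 6)
2. feedback reduction of M1, (M2+M3) = (-12*s^2 - 6*s + 18)/(4*s^3 - 2*s^2 + 28*s + 45)
T(s) is the step-2 result (common factors already cancelled). Leading coefficient of the denominator: 4. Divide through by 4 for the monic polynomial.

Therefore the answer is s^3 - s^2/2 + 7*s + 45/4.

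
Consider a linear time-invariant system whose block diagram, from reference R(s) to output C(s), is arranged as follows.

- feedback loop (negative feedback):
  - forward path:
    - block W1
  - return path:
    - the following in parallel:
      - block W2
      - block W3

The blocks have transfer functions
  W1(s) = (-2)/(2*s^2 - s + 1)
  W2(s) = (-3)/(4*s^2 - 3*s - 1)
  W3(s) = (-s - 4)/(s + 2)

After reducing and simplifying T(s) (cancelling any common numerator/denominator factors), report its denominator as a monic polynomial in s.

1. sum the parallel branches W2, W3 -> (-4*s^3 - 13*s^2 + 10*s - 2)/(4*s^3 + 5*s^2 - 7*s - 2)
2. collapse the loop (W1 forward, (W2+W3) return) -> (-8*s^3 - 10*s^2 + 14*s + 4)/(8*s^5 + 6*s^4 - 7*s^3 + 34*s^2 - 25*s + 2)
T(s) is the step-2 result (common factors already cancelled). Leading coefficient of the denominator: 8. Divide through by 8 for the monic polynomial.

Therefore the answer is s^5 + 3*s^4/4 - 7*s^3/8 + 17*s^2/4 - 25*s/8 + 1/4.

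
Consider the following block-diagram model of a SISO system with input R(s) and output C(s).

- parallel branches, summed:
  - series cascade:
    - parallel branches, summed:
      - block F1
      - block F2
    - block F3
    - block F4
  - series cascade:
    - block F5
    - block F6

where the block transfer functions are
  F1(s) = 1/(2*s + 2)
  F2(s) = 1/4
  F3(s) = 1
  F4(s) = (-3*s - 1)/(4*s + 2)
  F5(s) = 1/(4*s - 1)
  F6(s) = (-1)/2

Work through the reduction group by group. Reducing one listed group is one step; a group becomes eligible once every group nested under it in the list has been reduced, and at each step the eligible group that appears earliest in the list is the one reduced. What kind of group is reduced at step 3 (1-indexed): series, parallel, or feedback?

The answer is series.

Reasoning:
1. combine F1, F2 in parallel
2. reduce the series chain (F1+F2), F3, F4
3. reduce the series chain F5, F6
4. parallel reduction of ((F1+F2)*F3*F4), (F5*F6)
Step 3 collapses a series group.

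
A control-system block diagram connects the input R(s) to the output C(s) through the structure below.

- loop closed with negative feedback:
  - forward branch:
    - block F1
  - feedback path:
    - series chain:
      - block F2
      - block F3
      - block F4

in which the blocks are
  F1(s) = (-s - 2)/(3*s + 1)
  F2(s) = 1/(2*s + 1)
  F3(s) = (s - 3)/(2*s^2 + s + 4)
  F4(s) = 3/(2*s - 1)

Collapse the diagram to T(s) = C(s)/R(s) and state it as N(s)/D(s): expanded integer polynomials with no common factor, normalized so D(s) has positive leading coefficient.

The answer is (-8*s^5 - 20*s^4 - 22*s^3 - 27*s^2 + 6*s + 8)/(24*s^5 + 20*s^4 + 46*s^3 + 8*s^2 - 10*s + 14).

Reasoning:
Step 1. cascade F2, F3, F4, giving (3*s - 9)/(8*s^4 + 4*s^3 + 14*s^2 - s - 4)
Step 2. close the feedback loop around F1, (F2*F3*F4), which is the overall transfer function T(s) = C(s)/R(s) in lowest terms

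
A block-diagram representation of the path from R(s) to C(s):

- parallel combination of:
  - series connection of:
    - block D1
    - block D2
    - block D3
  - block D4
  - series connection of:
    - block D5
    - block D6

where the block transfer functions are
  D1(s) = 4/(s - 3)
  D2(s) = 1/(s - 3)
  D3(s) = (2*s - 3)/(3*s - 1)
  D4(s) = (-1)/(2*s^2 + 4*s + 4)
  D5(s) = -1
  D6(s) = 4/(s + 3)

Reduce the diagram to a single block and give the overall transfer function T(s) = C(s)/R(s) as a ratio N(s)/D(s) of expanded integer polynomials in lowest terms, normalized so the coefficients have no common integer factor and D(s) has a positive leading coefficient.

Step 1 - reduce the series chain D1, D2, D3 gives (8*s - 12)/(3*s^3 - 19*s^2 + 33*s - 9)
Step 2 - reduce the series chain D5, D6 gives (-4)/(s + 3)
Step 3 - add (D1*D2*D3), D4, (D5*D6) (parallel) - this is the overall T(s), already in the required normalized form

Hence the answer: (-24*s^5 + 117*s^4 + 58*s^3 - 120*s^2 - 570*s + 27)/(6*s^6 - 8*s^5 - 76*s^4 + 44*s^3 + 210*s^2 + 252*s - 108)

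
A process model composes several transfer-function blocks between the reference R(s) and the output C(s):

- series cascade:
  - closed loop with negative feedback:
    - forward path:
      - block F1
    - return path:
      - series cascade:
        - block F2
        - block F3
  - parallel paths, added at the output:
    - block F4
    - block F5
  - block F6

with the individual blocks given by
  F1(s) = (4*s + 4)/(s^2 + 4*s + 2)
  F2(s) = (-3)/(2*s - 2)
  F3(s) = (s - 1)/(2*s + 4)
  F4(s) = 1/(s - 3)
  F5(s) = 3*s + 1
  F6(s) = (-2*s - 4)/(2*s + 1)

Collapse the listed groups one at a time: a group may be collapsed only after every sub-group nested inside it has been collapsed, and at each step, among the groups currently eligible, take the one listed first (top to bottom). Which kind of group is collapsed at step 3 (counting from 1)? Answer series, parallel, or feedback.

Answer: parallel

Working:
1. combine F2, F3 in series
2. apply the feedback formula to F1, (F2*F3)
3. add F4, F5 (parallel)
4. cascade [F1/(1+F1*(F2*F3))], (F4+F5), F6
So the answer for step 3 is parallel.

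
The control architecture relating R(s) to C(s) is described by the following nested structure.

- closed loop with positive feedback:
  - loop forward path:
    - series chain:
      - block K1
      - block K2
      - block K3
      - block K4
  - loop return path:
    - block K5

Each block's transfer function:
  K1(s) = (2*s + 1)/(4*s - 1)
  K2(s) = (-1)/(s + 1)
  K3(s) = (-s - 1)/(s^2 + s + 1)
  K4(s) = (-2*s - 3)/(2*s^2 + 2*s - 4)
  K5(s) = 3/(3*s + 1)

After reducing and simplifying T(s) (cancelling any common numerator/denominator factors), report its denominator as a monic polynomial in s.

Reducing step by step:

Step 1. cascade K1, K2, K3, K4 -> (-4*s^2 - 8*s - 3)/(8*s^5 + 14*s^4 - 4*s^3 - 8*s^2 - 14*s + 4)
Step 2. reduce the feedback loop with forward (K1*K2*K3*K4) and return K5 -> (-12*s^3 - 28*s^2 - 17*s - 3)/(24*s^6 + 50*s^5 + 2*s^4 - 28*s^3 - 38*s^2 + 22*s + 13)
That last expression is T(s), already simplified. Scaling its denominator by 1/24 (the reciprocal of the leading coefficient) yields the monic denominator.

Answer: s^6 + 25*s^5/12 + s^4/12 - 7*s^3/6 - 19*s^2/12 + 11*s/12 + 13/24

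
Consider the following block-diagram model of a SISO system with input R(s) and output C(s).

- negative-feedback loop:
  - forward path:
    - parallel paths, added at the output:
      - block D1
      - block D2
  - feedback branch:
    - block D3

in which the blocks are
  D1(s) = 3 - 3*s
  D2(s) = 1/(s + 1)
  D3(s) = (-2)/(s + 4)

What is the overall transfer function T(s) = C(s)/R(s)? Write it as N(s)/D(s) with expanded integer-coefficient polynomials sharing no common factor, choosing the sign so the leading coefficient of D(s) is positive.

1. reduce the parallel group D1, D2 gives (4 - 3*s^2)/(s + 1)
2. collapse the loop ((D1+D2) forward, D3 return); the result is T(s) itself (integer coefficients, no common factor, positive leading denominator coefficient)

Answer: (-3*s^3 - 12*s^2 + 4*s + 16)/(7*s^2 + 5*s - 4)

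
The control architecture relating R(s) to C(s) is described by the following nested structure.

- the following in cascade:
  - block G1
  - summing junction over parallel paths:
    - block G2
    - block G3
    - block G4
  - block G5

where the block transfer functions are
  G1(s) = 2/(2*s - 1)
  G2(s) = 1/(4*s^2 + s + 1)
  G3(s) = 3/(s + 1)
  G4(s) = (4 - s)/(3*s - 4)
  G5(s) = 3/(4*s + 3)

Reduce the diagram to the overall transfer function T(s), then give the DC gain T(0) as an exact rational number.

Answer: -6

Working:
[1] reduce the parallel group G2, G3, G4: (-4*s^4 + 47*s^3 - 18*s^2 + 3*s - 12)/(12*s^4 - s^3 - 14*s^2 - 5*s - 4)
[2] cascade G1, (G2+G3+G4), G5: (-24*s^4 + 282*s^3 - 108*s^2 + 18*s - 72)/(96*s^6 + 16*s^5 - 150*s^4 - 65*s^3 + 7*s + 12)
DC gain: substitute s = 0 into T(s) from step 2: T(0) = -72/12 = -6.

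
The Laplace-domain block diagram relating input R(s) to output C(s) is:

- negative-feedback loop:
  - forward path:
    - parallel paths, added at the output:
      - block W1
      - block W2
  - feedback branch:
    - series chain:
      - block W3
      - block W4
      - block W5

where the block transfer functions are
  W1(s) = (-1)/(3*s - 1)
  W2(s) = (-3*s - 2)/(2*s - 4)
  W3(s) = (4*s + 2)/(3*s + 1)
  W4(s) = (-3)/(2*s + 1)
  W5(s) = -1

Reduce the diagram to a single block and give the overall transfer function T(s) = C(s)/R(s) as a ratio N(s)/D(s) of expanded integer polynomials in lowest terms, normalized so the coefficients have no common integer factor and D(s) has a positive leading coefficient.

Step 1: combine W1, W2 in parallel = (-9*s^2 - 5*s + 6)/(6*s^2 - 14*s + 4)
Step 2: multiply W3, W4, W5 (series) = 6/(3*s + 1)
Step 3: close the feedback loop around (W1+W2), (W3*W4*W5), giving the overall T(s)

Answer: (-27*s^3 - 24*s^2 + 13*s + 6)/(18*s^3 - 90*s^2 - 32*s + 40)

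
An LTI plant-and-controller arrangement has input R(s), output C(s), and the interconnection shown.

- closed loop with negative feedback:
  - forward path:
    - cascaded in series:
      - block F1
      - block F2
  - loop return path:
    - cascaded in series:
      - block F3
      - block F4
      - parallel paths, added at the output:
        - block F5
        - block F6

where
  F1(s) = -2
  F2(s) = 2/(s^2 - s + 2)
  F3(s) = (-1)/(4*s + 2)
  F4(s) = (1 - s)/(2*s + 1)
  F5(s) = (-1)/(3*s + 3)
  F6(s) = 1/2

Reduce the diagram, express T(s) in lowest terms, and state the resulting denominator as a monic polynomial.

Step 1 - combine F1, F2 in series = (-4)/(s^2 - s + 2)
Step 2 - combine F5, F6 in parallel = (3*s + 1)/(6*s + 6)
Step 3 - combine F3, F4, (F5+F6) in series = (3*s^2 - 2*s - 1)/(48*s^3 + 96*s^2 + 60*s + 12)
Step 4 - apply the feedback formula to (F1*F2), (F3*F4*(F5+F6)) = (-48*s^3 - 96*s^2 - 60*s - 12)/(12*s^5 + 12*s^4 + 15*s^3 + 33*s^2 + 29*s + 7)
Step 4 gives the fully reduced T(s), with no common factor left to cancel. The denominator's leading coefficient is 12, so divide each of its coefficients by 12 to get the monic form.

Answer: s^5 + s^4 + 5*s^3/4 + 11*s^2/4 + 29*s/12 + 7/12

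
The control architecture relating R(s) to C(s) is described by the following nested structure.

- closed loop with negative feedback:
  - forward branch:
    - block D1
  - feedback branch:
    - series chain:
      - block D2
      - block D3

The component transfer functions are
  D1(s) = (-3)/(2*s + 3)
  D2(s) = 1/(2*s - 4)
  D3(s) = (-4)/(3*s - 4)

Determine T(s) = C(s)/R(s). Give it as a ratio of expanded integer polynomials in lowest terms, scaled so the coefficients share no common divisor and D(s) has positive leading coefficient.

1. reduce the series chain D2, D3 = (-2)/(3*s^2 - 10*s + 8)
2. feedback reduction of D1, (D2*D3), giving the overall T(s)

Therefore the answer is (-9*s^2 + 30*s - 24)/(6*s^3 - 11*s^2 - 14*s + 30).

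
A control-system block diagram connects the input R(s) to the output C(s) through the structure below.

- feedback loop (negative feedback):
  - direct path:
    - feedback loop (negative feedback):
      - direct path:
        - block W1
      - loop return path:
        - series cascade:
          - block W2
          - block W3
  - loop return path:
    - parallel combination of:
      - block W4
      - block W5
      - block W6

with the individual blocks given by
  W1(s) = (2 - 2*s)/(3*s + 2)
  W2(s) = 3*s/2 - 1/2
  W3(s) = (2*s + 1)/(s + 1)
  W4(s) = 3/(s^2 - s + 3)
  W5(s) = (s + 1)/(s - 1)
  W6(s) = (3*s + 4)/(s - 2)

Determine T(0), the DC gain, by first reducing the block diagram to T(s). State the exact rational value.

The answer is -2/3.

Reasoning:
[1] multiply W2, W3 (series) -> (6*s^2 + s - 1)/(2*s + 2)
[2] feedback reduction of W1, (W2*W3) -> (2*s^2 - 2)/(6*s^3 - 8*s^2 - 7*s - 1)
[3] reduce the parallel group W4, W5, W6 -> (4*s^4 - 4*s^3 + 9*s^2 - 3*s - 12)/(s^4 - 4*s^3 + 8*s^2 - 11*s + 6)
[4] apply the feedback formula to [W1/(1+W1*(W2*W3))], (W4+W5+W6) -> (2*s^5 - 6*s^4 + 8*s^3 - 6*s^2 - 10*s + 12)/(6*s^6 - 18*s^5 + 47*s^4 - 46*s^3 + 28*s^2 + 7*s - 18)
DC gain: substitute s = 0 into T(s) from step 4: T(0) = 12/(-18) = -2/3.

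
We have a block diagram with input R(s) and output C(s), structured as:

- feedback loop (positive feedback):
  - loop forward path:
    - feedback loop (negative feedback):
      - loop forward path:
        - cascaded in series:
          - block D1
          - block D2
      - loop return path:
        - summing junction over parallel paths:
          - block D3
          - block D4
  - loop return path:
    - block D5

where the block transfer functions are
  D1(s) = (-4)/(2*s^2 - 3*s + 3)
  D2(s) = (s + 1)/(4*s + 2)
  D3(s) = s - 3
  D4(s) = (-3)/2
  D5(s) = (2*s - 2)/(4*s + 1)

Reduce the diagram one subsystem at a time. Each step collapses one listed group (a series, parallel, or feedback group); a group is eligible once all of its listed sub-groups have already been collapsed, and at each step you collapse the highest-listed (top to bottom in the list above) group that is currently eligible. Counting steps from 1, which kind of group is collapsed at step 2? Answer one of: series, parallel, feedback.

Step 1. multiply D1, D2 (series)
Step 2. parallel reduction of D3, D4
Step 3. feedback reduction of (D1*D2), (D3+D4)
Step 4. collapse the loop ([(D1*D2)/(1+(D1*D2)*(D3+D4))] forward, D5 return)
So the answer for step 2 is parallel.

Hence the answer: parallel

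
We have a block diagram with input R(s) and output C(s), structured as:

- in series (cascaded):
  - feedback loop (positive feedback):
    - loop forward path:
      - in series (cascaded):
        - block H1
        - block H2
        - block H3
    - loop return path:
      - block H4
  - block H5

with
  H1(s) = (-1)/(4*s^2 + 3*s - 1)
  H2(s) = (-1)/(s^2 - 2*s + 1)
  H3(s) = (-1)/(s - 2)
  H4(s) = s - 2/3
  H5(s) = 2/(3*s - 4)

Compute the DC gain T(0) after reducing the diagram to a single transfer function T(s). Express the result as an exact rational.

Step 1 - cascade H1, H2, H3: (-1)/(4*s^5 - 13*s^4 + 7*s^3 + 11*s^2 - 11*s + 2)
Step 2 - close the feedback loop around (H1*H2*H3), H4: (-3)/(12*s^5 - 39*s^4 + 21*s^3 + 33*s^2 - 30*s + 4)
Step 3 - reduce the series chain [(H1*H2*H3)/(1-(H1*H2*H3)*H4)], H5: (-6)/(36*s^6 - 165*s^5 + 219*s^4 + 15*s^3 - 222*s^2 + 132*s - 16)
That last expression is T(s); at s = 0 only the constant terms survive, so T(0) = -6/(-16) = 3/8.

Final answer: 3/8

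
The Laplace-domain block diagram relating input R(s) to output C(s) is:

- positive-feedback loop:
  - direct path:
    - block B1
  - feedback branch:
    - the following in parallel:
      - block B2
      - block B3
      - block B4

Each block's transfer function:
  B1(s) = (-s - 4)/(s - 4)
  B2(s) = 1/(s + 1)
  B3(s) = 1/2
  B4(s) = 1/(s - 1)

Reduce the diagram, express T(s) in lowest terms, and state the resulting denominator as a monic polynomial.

Reducing step by step:

Step 1. sum the parallel branches B2, B3, B4: (s^2 + 4*s - 1)/(2*s^2 - 2)
Step 2. feedback reduction of B1, (B2+B3+B4): (-2*s^3 - 8*s^2 + 2*s + 8)/(3*s^3 + 13*s + 4)
The result of step 2 is T(s) in lowest terms. Its denominator has leading coefficient 3; dividing the denominator through by 3 makes it monic.

Answer: s^3 + 13*s/3 + 4/3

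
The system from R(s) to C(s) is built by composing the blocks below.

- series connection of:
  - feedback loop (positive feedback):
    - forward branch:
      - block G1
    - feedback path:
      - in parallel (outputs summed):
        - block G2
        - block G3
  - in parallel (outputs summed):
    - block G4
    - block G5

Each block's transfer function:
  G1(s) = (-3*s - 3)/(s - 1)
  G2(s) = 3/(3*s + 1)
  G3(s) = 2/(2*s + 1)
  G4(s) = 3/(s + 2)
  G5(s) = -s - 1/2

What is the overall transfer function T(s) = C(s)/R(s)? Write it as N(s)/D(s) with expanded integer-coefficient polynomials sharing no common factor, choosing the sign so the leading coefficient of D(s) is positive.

1. add G2, G3 (parallel); result (12*s + 5)/(6*s^2 + 5*s + 1)
2. feedback reduction of G1, (G2+G3); result (-18*s^3 - 33*s^2 - 18*s - 3)/(6*s^3 + 35*s^2 + 47*s + 14)
3. parallel reduction of G4, G5; result (-2*s^2 - 5*s + 4)/(2*s + 4)
4. reduce the series chain [G1/(1-G1*(G2+G3))], (G4+G5), giving the overall T(s)

Final answer: (36*s^5 + 156*s^4 + 129*s^3 - 36*s^2 - 57*s - 12)/(12*s^4 + 94*s^3 + 234*s^2 + 216*s + 56)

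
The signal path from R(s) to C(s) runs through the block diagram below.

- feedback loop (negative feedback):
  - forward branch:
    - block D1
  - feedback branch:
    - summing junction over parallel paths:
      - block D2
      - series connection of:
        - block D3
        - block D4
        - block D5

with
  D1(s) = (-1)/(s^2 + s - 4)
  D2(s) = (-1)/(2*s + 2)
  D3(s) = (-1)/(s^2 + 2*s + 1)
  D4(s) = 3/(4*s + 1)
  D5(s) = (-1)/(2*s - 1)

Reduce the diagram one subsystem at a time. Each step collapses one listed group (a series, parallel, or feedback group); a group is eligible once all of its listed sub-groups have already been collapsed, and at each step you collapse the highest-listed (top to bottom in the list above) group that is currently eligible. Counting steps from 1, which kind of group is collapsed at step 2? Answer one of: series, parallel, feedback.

Answer: parallel

Working:
Step 1. reduce the series chain D3, D4, D5
Step 2. add D2, (D3*D4*D5) (parallel)
Step 3. close the feedback loop around D1, (D2+(D3*D4*D5))
The group at step 2 is a parallel group.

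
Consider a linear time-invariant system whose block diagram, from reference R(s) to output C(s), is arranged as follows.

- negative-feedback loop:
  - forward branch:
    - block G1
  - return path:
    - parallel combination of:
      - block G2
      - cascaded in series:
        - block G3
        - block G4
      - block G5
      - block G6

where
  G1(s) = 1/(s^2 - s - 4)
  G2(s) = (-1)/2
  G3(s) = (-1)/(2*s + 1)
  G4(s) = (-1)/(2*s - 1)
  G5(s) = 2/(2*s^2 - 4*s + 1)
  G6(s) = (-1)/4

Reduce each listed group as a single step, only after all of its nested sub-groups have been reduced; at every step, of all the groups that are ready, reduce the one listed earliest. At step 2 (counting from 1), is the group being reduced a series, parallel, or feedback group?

The answer is parallel.

Reasoning:
Step 1. reduce the series chain G3, G4
Step 2. reduce the parallel group G2, (G3*G4), G5, G6
Step 3. feedback reduction of G1, (G2+(G3*G4)+G5+G6)
So the answer for step 2 is parallel.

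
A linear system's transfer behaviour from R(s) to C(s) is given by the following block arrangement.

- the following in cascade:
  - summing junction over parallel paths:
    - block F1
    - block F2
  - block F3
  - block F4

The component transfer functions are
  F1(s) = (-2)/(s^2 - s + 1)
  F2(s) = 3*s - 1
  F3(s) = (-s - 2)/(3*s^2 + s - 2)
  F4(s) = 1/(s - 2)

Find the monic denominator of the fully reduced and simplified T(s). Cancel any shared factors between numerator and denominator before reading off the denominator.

Step 1. combine F1, F2 in parallel -> (3*s^3 - 4*s^2 + 4*s - 3)/(s^2 - s + 1)
Step 2. series reduction of (F1+F2), F3, F4 -> (-3*s^4 - 2*s^3 + 4*s^2 - 5*s + 6)/(3*s^5 - 8*s^4 + 4*s^3 + 3*s^2 - 8*s + 4)
That last expression is T(s), already simplified. Scaling its denominator by 1/3 (the reciprocal of the leading coefficient) yields the monic denominator.

Hence the answer: s^5 - 8*s^4/3 + 4*s^3/3 + s^2 - 8*s/3 + 4/3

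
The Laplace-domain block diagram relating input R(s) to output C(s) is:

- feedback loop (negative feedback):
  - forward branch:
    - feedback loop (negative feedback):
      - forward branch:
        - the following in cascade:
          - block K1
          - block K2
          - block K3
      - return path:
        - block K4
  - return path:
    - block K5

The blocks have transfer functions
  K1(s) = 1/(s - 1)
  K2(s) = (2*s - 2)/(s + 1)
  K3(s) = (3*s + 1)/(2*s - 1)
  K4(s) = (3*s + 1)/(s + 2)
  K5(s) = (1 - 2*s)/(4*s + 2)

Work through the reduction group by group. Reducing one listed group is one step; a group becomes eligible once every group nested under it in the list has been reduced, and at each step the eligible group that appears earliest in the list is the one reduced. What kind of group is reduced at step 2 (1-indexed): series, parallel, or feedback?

Step 1. series reduction of K1, K2, K3
Step 2. reduce the feedback loop with forward (K1*K2*K3) and return K4
Step 3. collapse the loop ([(K1*K2*K3)/(1+(K1*K2*K3)*K4)] forward, K5 return)
At step 2 the group reduced is feedback.

Answer: feedback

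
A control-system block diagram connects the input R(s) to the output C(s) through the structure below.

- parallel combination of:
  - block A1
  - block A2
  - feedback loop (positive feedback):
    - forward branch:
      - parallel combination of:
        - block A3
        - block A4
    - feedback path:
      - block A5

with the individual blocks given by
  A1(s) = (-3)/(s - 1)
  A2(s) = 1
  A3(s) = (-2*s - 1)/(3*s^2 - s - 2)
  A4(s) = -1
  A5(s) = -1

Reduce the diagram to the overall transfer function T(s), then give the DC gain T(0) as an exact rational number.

[1] add A3, A4 (parallel) -> (-3*s^2 - s + 1)/(3*s^2 - s - 2)
[2] apply the feedback formula to (A3+A4), A5 -> (3*s^2 + s - 1)/(2*s + 1)
[3] add A1, A2, [(A3+A4)/(1-(A3+A4)*A5)] (parallel) -> (3*s^3 - 9*s - 3)/(2*s^2 - s - 1)
That last expression is T(s); at s = 0 only the constant terms survive, so T(0) = -3/(-1) = 3.

Hence the answer: 3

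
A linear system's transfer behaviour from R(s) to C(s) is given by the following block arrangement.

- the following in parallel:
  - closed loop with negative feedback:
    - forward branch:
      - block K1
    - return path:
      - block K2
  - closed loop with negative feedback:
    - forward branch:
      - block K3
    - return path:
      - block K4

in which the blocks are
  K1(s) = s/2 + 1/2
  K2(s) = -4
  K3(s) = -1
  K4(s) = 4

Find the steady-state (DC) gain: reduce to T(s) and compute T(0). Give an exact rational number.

Reducing step by step:

(1) close the feedback loop around K1, K2 gives (-s - 1)/(4*s + 2)
(2) feedback reduction of K3, K4 gives 1/3
(3) reduce the parallel group [K1/(1+K1*K2)], [K3/(1+K3*K4)] gives (s - 1)/(12*s + 6)
That last expression is T(s); at s = 0 only the constant terms survive, so T(0) = -1/6.

Answer: -1/6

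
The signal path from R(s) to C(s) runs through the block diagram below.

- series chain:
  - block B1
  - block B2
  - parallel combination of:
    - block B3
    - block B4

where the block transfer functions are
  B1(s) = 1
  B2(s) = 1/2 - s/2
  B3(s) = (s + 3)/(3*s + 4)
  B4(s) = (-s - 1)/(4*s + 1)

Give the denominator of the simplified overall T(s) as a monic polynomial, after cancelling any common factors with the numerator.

First reduce the diagram to T(s).

1. combine B3, B4 in parallel: (s^2 + 6*s - 1)/(12*s^2 + 19*s + 4)
2. multiply B1, B2, (B3+B4) (series): (-s^3 - 5*s^2 + 7*s - 1)/(24*s^2 + 38*s + 8)
Step 2 gives the fully reduced T(s), with no common factor left to cancel. The denominator's leading coefficient is 24, so divide each of its coefficients by 24 to get the monic form.

Answer: s^2 + 19*s/12 + 1/3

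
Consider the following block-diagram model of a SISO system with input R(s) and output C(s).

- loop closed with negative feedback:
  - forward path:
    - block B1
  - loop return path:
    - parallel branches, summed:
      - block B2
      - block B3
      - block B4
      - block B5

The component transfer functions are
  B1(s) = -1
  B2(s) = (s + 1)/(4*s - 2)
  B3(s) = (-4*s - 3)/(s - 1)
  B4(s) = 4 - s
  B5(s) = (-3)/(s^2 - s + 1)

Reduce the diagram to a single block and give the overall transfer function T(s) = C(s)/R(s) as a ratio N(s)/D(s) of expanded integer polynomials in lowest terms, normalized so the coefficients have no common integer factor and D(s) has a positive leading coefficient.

Step 1. combine B2, B3, B4, B5 in parallel, giving (-4*s^5 + 11*s^4 - 41*s^3 + 38*s^2 - 25*s + 7)/(4*s^4 - 10*s^3 + 12*s^2 - 8*s + 2)
Step 2. collapse the loop (B1 forward, (B2+B3+B4+B5) return): this yields T(s), and no further normalization is needed

Answer: (-4*s^4 + 10*s^3 - 12*s^2 + 8*s - 2)/(4*s^5 - 7*s^4 + 31*s^3 - 26*s^2 + 17*s - 5)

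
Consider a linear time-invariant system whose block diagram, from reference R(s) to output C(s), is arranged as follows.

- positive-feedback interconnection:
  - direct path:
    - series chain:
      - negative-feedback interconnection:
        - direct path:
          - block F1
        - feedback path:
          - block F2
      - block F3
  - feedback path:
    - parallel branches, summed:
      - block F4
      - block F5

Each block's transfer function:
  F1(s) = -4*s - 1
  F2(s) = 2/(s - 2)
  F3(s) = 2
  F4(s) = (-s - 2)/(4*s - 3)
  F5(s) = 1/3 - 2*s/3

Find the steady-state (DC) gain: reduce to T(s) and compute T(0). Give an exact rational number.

(1) apply the feedback formula to F1, F2 gives (4*s^2 - 7*s - 2)/(7*s + 4)
(2) series reduction of [F1/(1+F1*F2)], F3 gives (8*s^2 - 14*s - 4)/(7*s + 4)
(3) reduce the parallel group F4, F5 gives (-8*s^2 + 7*s - 9)/(12*s - 9)
(4) reduce the feedback loop with forward ([F1/(1+F1*F2)]*F3) and return (F4+F5) gives (96*s^3 - 240*s^2 + 78*s + 36)/(64*s^4 - 168*s^3 + 222*s^2 - 113*s - 72)
Evaluating the step-4 result (the overall T(s)) at s = 0 gives T(0) = 36/(-72) = -1/2.

Final answer: -1/2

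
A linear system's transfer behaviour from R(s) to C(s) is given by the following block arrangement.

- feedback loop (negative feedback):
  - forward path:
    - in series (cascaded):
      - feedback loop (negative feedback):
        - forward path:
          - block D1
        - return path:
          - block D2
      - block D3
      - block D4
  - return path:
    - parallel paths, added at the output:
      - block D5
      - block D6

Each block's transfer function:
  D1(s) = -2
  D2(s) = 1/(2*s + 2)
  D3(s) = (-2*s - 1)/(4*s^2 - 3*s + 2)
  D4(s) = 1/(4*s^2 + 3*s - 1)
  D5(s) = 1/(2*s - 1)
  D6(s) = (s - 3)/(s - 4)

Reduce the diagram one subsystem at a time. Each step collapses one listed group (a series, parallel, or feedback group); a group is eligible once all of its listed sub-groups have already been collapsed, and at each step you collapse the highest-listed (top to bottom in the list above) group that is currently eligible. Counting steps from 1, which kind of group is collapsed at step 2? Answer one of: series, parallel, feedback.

Reducing step by step:

[1] feedback reduction of D1, D2
[2] reduce the series chain [D1/(1+D1*D2)], D3, D4
[3] parallel reduction of D5, D6
[4] feedback reduction of ([D1/(1+D1*D2)]*D3*D4), (D5+D6)
Step 2: series.

Answer: series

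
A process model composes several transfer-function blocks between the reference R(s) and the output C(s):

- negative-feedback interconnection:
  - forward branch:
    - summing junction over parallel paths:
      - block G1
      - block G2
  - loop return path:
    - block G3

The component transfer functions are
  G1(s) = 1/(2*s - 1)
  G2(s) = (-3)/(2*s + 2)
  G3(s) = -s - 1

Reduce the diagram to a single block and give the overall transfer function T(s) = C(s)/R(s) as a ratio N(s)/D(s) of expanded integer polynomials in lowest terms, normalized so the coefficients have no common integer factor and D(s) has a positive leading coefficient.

[1] sum the parallel branches G1, G2: (5 - 4*s)/(4*s^2 + 2*s - 2)
[2] reduce the feedback loop with forward (G1+G2) and return G3, giving the overall T(s)

Therefore the answer is (5 - 4*s)/(8*s^2 + s - 7).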